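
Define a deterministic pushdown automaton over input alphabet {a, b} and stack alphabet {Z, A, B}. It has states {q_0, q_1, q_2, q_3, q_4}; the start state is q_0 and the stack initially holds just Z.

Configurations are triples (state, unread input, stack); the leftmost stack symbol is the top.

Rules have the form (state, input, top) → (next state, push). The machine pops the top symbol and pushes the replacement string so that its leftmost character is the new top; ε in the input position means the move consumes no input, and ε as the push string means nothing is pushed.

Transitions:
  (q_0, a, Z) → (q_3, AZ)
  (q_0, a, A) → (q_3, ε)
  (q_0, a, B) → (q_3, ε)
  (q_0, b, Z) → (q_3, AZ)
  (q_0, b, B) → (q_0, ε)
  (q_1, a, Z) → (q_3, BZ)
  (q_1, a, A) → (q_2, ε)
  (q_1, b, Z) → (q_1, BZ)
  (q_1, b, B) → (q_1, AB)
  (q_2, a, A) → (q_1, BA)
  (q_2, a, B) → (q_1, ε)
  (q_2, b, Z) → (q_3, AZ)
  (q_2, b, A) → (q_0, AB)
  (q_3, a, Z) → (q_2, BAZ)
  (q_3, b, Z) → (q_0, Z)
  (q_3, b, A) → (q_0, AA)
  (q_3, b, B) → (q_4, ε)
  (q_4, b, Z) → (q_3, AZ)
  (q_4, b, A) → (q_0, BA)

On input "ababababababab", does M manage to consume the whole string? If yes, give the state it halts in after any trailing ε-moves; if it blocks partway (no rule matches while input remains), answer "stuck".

(q_0, ababababababab, Z) ⊢ (q_3, babababababab, AZ) ⊢ (q_0, abababababab, AAZ) ⊢ (q_3, bababababab, AZ) ⊢ (q_0, ababababab, AAZ) ⊢ (q_3, babababab, AZ) ⊢ (q_0, abababab, AAZ) ⊢ (q_3, bababab, AZ) ⊢ (q_0, ababab, AAZ) ⊢ (q_3, babab, AZ) ⊢ (q_0, abab, AAZ) ⊢ (q_3, bab, AZ) ⊢ (q_0, ab, AAZ) ⊢ (q_3, b, AZ) ⊢ (q_0, ε, AAZ)
All input consumed; M is in state q_0.

q_0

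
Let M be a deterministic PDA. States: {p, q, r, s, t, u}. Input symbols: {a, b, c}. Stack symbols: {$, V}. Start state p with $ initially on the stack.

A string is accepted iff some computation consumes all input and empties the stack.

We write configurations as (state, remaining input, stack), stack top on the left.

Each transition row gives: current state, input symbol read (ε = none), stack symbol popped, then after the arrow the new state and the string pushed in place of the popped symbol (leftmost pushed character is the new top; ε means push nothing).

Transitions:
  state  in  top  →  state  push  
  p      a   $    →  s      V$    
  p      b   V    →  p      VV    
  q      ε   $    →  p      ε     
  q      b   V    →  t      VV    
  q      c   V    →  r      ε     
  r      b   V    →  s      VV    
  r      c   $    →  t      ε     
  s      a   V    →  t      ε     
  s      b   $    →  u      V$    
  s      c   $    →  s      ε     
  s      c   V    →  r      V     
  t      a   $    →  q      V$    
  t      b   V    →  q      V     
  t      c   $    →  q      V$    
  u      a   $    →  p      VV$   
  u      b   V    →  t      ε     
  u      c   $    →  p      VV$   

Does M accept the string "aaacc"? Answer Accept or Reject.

(p, aaacc, $)
  read a, top $: go to s, push V$ → (s, aacc, V$)
  read a, top V: go to t, push ε → (t, acc, $)
  read a, top $: go to q, push V$ → (q, cc, V$)
  read c, top V: go to r, push ε → (r, c, $)
  read c, top $: go to t, push ε → (t, ε, ε)
All input consumed and the stack is empty.

Accept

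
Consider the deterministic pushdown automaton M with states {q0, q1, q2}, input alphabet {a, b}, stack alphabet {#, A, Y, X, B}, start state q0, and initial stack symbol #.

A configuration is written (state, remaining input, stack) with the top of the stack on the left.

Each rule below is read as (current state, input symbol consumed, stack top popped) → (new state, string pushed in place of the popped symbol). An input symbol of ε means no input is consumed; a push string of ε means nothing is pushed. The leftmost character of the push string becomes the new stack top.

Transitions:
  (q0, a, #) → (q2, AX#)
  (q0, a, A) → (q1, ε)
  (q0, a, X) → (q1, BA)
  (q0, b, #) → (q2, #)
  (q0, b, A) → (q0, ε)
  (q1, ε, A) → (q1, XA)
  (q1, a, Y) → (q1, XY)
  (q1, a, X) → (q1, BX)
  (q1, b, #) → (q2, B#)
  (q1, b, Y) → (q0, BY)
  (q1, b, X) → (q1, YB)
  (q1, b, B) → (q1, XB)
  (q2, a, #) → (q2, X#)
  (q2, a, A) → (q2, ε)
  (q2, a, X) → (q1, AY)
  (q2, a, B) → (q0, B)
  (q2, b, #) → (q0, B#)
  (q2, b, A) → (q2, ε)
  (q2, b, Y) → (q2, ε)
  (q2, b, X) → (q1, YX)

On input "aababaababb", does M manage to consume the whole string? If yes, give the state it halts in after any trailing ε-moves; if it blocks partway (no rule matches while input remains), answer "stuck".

(q0, aababaababb, #)
  read a, top #: go to q2, push AX# → (q2, ababaababb, AX#)
  read a, top A: go to q2, push ε → (q2, babaababb, X#)
  read b, top X: go to q1, push YX → (q1, abaababb, YX#)
  read a, top Y: go to q1, push XY → (q1, baababb, XYX#)
  read b, top X: go to q1, push YB → (q1, aababb, YBYX#)
  read a, top Y: go to q1, push XY → (q1, ababb, XYBYX#)
  read a, top X: go to q1, push BX → (q1, babb, BXYBYX#)
  read b, top B: go to q1, push XB → (q1, abb, XBXYBYX#)
  read a, top X: go to q1, push BX → (q1, bb, BXBXYBYX#)
  read b, top B: go to q1, push XB → (q1, b, XBXBXYBYX#)
  read b, top X: go to q1, push YB → (q1, ε, YBBXBXYBYX#)
All input consumed; M is in state q1.

q1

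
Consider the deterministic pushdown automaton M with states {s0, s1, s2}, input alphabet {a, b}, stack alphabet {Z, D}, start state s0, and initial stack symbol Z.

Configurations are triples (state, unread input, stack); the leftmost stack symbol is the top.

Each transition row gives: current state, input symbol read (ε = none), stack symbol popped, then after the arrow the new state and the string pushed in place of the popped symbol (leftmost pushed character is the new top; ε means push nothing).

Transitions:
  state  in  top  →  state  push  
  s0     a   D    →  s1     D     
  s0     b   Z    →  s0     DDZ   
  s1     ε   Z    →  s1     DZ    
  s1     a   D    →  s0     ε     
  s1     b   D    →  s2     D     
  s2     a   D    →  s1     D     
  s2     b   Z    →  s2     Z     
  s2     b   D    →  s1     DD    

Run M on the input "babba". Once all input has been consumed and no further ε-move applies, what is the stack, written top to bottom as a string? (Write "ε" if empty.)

DDZ

(s0, babba, Z) ⊢ (s0, abba, DDZ) ⊢ (s1, bba, DDZ) ⊢ (s2, ba, DDZ) ⊢ (s1, a, DDDZ) ⊢ (s0, ε, DDZ)
All input consumed in state s0 with stack DDZ.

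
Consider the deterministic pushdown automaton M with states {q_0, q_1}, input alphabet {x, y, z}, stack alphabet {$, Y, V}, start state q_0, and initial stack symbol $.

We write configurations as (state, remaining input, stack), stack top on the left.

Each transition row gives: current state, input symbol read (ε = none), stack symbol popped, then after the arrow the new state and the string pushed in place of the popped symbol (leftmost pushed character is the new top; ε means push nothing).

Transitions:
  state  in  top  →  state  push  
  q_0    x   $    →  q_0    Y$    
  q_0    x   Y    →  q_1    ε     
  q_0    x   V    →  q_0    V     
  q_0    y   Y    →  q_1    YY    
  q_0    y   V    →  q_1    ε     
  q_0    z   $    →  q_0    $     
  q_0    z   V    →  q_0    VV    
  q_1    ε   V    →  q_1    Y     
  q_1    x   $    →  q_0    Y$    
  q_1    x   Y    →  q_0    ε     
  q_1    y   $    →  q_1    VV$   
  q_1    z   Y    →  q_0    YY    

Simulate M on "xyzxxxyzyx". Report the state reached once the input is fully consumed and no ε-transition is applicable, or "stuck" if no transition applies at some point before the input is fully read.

q_0

(q_0, xyzxxxyzyx, $)
  read x, top $: go to q_0, push Y$ → (q_0, yzxxxyzyx, Y$)
  read y, top Y: go to q_1, push YY → (q_1, zxxxyzyx, YY$)
  read z, top Y: go to q_0, push YY → (q_0, xxxyzyx, YYY$)
  read x, top Y: go to q_1, push ε → (q_1, xxyzyx, YY$)
  read x, top Y: go to q_0, push ε → (q_0, xyzyx, Y$)
  read x, top Y: go to q_1, push ε → (q_1, yzyx, $)
  read y, top $: go to q_1, push VV$ → (q_1, zyx, VV$)
  ε-move, top V: go to q_1, push Y → (q_1, zyx, YV$)
  read z, top Y: go to q_0, push YY → (q_0, yx, YYV$)
  read y, top Y: go to q_1, push YY → (q_1, x, YYYV$)
  read x, top Y: go to q_0, push ε → (q_0, ε, YYV$)
All input consumed; M is in state q_0.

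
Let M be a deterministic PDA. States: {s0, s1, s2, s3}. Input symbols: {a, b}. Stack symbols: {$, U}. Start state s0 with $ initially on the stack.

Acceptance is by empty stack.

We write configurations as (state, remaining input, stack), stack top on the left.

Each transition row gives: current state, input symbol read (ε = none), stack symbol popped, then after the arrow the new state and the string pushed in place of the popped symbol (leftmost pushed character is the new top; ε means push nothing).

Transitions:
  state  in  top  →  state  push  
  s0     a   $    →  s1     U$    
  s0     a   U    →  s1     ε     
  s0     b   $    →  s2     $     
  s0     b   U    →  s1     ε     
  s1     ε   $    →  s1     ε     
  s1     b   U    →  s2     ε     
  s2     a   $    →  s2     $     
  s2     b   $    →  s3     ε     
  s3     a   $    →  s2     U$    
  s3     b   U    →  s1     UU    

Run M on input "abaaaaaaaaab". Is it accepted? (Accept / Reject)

(s0, abaaaaaaaaab, $) ⊢ (s1, baaaaaaaaab, U$) ⊢ (s2, aaaaaaaaab, $) ⊢ (s2, aaaaaaaab, $) ⊢ (s2, aaaaaaab, $) ⊢ (s2, aaaaaab, $) ⊢ (s2, aaaaab, $) ⊢ (s2, aaaab, $) ⊢ (s2, aaab, $) ⊢ (s2, aab, $) ⊢ (s2, ab, $) ⊢ (s2, b, $) ⊢ (s3, ε, ε)
All input consumed and the stack is empty.

Accept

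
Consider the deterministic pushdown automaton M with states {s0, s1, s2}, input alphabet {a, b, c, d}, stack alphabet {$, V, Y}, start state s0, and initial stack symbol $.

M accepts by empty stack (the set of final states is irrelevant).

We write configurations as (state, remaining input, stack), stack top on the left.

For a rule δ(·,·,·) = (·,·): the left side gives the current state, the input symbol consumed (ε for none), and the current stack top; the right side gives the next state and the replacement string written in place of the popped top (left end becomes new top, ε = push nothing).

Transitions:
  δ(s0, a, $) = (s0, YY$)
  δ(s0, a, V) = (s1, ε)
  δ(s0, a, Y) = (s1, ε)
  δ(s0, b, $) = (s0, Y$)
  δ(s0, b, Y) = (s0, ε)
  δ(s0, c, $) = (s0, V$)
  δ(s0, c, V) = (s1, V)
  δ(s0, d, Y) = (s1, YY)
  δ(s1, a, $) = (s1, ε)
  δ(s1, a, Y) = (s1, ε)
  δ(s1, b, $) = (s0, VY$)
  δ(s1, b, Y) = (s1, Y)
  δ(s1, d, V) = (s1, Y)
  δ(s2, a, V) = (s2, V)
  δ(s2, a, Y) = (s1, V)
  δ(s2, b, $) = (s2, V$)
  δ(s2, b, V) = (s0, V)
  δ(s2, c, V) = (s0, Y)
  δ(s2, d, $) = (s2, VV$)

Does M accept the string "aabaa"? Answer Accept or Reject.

Accept

(s0, aabaa, $)
  read a, top $: go to s0, push YY$ → (s0, abaa, YY$)
  read a, top Y: go to s1, push ε → (s1, baa, Y$)
  read b, top Y: go to s1, push Y → (s1, aa, Y$)
  read a, top Y: go to s1, push ε → (s1, a, $)
  read a, top $: go to s1, push ε → (s1, ε, ε)
All input consumed and the stack is empty.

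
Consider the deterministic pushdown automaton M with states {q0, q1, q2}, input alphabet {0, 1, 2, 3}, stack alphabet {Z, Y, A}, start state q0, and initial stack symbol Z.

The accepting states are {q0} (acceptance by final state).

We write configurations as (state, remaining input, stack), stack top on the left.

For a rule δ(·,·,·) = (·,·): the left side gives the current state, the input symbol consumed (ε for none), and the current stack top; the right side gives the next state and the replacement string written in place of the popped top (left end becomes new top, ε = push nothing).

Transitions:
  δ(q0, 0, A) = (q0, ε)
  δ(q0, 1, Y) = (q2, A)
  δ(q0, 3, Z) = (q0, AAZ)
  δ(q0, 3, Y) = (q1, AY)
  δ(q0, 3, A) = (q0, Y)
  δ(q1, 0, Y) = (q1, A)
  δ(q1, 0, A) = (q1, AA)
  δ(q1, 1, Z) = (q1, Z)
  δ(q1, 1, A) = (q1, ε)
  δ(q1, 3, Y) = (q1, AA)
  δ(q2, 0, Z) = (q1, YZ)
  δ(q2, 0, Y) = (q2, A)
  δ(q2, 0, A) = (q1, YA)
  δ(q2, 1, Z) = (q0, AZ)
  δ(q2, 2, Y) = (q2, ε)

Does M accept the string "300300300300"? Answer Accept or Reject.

(q0, 300300300300, Z)
  read 3, top Z: go to q0, push AAZ → (q0, 00300300300, AAZ)
  read 0, top A: go to q0, push ε → (q0, 0300300300, AZ)
  read 0, top A: go to q0, push ε → (q0, 300300300, Z)
  read 3, top Z: go to q0, push AAZ → (q0, 00300300, AAZ)
  read 0, top A: go to q0, push ε → (q0, 0300300, AZ)
  read 0, top A: go to q0, push ε → (q0, 300300, Z)
  read 3, top Z: go to q0, push AAZ → (q0, 00300, AAZ)
  read 0, top A: go to q0, push ε → (q0, 0300, AZ)
  read 0, top A: go to q0, push ε → (q0, 300, Z)
  read 3, top Z: go to q0, push AAZ → (q0, 00, AAZ)
  read 0, top A: go to q0, push ε → (q0, 0, AZ)
  read 0, top A: go to q0, push ε → (q0, ε, Z)
All input consumed; state q0 ∈ F.

Accept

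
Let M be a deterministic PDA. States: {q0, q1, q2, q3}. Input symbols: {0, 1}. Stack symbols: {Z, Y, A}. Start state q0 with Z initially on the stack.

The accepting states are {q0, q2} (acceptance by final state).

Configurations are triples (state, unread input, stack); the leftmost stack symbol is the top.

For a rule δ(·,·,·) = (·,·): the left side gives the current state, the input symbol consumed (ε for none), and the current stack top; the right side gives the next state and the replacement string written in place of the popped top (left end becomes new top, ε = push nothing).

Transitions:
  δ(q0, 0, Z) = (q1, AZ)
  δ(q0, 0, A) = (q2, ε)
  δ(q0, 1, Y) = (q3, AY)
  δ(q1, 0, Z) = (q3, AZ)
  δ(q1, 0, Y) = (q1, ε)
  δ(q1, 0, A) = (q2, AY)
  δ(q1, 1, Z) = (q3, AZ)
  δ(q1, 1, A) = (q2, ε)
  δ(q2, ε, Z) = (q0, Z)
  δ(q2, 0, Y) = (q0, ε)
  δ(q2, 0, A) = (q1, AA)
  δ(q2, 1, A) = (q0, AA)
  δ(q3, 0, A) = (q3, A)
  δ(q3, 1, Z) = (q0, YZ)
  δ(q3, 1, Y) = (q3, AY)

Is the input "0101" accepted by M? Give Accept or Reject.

(q0, 0101, Z) ⊢ (q1, 101, AZ) ⊢ (q2, 01, Z) ⊢ (q0, 01, Z) ⊢ (q1, 1, AZ) ⊢ (q2, ε, Z)
All input consumed; state q2 ∈ F.

Accept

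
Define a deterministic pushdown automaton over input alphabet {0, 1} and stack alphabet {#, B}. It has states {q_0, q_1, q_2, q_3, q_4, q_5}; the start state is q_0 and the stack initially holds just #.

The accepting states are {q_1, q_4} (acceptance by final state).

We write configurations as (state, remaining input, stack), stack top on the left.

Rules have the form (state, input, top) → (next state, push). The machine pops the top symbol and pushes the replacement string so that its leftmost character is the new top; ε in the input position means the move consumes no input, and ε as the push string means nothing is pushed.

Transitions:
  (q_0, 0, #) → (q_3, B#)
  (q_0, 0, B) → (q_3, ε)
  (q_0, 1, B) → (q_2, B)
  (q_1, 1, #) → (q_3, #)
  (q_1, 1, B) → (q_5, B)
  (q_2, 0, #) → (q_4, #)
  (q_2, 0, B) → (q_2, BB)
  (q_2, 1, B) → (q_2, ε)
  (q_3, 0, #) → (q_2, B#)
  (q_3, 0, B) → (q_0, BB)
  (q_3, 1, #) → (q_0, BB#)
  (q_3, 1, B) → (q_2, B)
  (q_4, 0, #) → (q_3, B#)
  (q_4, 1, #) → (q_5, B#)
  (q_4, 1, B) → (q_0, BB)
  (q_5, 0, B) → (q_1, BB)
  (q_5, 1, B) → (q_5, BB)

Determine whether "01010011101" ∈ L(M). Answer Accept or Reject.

(q_0, 01010011101, #)
  read 0, top #: go to q_3, push B# → (q_3, 1010011101, B#)
  read 1, top B: go to q_2, push B → (q_2, 010011101, B#)
  read 0, top B: go to q_2, push BB → (q_2, 10011101, BB#)
  read 1, top B: go to q_2, push ε → (q_2, 0011101, B#)
  read 0, top B: go to q_2, push BB → (q_2, 011101, BB#)
  read 0, top B: go to q_2, push BB → (q_2, 11101, BBB#)
  read 1, top B: go to q_2, push ε → (q_2, 1101, BB#)
  read 1, top B: go to q_2, push ε → (q_2, 101, B#)
  read 1, top B: go to q_2, push ε → (q_2, 01, #)
  read 0, top #: go to q_4, push # → (q_4, 1, #)
  read 1, top #: go to q_5, push B# → (q_5, ε, B#)
All input consumed; state q_5 ∉ F and no further ε-move applies.

Reject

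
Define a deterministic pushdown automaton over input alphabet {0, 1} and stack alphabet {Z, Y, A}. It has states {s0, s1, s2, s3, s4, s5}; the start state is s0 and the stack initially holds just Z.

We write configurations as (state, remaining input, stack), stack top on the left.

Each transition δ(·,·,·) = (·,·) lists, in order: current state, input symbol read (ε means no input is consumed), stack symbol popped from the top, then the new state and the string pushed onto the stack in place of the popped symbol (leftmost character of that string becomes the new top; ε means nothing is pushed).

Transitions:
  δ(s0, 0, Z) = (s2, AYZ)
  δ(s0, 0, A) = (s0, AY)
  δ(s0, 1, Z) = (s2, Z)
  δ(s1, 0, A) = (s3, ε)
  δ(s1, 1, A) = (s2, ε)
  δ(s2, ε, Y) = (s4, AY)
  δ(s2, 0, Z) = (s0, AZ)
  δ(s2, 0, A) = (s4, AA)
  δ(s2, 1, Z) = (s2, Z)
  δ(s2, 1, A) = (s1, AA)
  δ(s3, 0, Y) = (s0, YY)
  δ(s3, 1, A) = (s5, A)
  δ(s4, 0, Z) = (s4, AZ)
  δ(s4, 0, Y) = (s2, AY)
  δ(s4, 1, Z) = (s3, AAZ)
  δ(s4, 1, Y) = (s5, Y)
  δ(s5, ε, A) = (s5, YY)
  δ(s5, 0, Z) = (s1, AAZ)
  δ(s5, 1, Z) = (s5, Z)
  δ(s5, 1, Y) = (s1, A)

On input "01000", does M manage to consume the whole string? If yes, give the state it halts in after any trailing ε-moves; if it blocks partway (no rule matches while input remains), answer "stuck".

(s0, 01000, Z)
  read 0, top Z: go to s2, push AYZ → (s2, 1000, AYZ)
  read 1, top A: go to s1, push AA → (s1, 000, AAYZ)
  read 0, top A: go to s3, push ε → (s3, 00, AYZ)
No transition for (s3, 0, top A); M blocks with input 00 remaining.

stuck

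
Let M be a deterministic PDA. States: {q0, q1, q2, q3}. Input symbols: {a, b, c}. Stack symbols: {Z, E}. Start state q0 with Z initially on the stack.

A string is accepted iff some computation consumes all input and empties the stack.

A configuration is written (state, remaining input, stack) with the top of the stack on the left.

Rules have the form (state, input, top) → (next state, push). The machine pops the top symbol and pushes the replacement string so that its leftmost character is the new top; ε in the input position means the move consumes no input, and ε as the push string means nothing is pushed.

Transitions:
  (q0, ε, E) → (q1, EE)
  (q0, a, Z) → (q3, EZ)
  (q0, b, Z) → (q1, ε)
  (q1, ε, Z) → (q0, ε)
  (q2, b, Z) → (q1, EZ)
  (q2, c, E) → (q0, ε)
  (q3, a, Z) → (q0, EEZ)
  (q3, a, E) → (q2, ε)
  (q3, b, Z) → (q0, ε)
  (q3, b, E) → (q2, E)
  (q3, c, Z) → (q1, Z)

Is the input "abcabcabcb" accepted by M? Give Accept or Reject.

(q0, abcabcabcb, Z)
  read a, top Z: go to q3, push EZ → (q3, bcabcabcb, EZ)
  read b, top E: go to q2, push E → (q2, cabcabcb, EZ)
  read c, top E: go to q0, push ε → (q0, abcabcb, Z)
  read a, top Z: go to q3, push EZ → (q3, bcabcb, EZ)
  read b, top E: go to q2, push E → (q2, cabcb, EZ)
  read c, top E: go to q0, push ε → (q0, abcb, Z)
  read a, top Z: go to q3, push EZ → (q3, bcb, EZ)
  read b, top E: go to q2, push E → (q2, cb, EZ)
  read c, top E: go to q0, push ε → (q0, b, Z)
  read b, top Z: go to q1, push ε → (q1, ε, ε)
All input consumed and the stack is empty.

Accept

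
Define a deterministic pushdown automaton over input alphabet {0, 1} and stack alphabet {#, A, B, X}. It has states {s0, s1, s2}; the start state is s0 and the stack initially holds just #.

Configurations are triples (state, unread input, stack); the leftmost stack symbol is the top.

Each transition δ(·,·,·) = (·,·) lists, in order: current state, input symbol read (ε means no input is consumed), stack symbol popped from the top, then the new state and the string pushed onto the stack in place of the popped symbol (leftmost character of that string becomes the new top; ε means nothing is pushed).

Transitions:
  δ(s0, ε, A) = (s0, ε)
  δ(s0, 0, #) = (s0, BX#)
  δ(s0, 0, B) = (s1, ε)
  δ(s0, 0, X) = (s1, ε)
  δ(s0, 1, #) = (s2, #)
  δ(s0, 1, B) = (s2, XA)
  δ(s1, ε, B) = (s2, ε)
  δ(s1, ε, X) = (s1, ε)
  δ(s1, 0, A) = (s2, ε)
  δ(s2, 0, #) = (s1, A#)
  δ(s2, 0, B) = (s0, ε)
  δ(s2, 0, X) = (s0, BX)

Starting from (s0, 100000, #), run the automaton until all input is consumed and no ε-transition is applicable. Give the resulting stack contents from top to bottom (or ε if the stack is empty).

(s0, 100000, #) ⊢ (s2, 00000, #) ⊢ (s1, 0000, A#) ⊢ (s2, 000, #) ⊢ (s1, 00, A#) ⊢ (s2, 0, #) ⊢ (s1, ε, A#)
All input consumed in state s1 with stack A#.

A#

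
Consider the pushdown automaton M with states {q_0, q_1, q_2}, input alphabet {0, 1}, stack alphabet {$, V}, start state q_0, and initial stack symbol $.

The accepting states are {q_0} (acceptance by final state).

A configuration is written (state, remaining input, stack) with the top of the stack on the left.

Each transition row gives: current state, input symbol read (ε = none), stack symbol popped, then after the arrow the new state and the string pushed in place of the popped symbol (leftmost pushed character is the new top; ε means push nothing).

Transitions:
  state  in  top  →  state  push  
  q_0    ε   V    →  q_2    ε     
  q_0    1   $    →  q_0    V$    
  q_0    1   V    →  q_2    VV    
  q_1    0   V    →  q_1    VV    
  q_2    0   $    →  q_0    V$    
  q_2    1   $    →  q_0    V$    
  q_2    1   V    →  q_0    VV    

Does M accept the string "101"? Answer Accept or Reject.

One accepting computation: (q_0, 101, $) ⊢ (q_0, 01, V$) ⊢ (q_2, 01, $) ⊢ (q_0, 1, V$) ⊢ (q_2, 1, $) ⊢ (q_0, ε, V$)
All input consumed and state q_0 ∈ F.

Accept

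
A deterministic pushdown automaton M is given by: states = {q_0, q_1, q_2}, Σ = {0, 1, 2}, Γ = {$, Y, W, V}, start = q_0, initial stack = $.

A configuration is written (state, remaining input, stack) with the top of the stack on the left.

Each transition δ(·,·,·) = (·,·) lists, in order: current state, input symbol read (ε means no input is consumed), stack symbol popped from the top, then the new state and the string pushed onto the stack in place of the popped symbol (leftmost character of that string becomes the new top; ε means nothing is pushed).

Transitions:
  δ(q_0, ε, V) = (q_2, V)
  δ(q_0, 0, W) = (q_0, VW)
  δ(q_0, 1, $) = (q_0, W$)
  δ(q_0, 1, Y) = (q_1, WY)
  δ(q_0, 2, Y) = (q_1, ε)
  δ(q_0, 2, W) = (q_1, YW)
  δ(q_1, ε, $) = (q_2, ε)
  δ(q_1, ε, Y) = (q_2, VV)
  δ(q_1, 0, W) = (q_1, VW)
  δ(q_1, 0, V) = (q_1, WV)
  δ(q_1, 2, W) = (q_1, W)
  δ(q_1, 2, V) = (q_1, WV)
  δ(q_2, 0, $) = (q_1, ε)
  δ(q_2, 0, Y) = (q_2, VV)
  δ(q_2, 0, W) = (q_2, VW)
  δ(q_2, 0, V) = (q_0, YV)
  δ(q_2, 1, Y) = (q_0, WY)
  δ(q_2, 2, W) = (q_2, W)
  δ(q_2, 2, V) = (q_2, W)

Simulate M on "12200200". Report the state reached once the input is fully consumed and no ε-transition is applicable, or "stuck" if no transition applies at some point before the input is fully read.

(q_0, 12200200, $)
  read 1, top $: go to q_0, push W$ → (q_0, 2200200, W$)
  read 2, top W: go to q_1, push YW → (q_1, 200200, YW$)
  ε-move, top Y: go to q_2, push VV → (q_2, 200200, VVW$)
  read 2, top V: go to q_2, push W → (q_2, 00200, WVW$)
  read 0, top W: go to q_2, push VW → (q_2, 0200, VWVW$)
  read 0, top V: go to q_0, push YV → (q_0, 200, YVWVW$)
  read 2, top Y: go to q_1, push ε → (q_1, 00, VWVW$)
  read 0, top V: go to q_1, push WV → (q_1, 0, WVWVW$)
  read 0, top W: go to q_1, push VW → (q_1, ε, VWVWVW$)
All input consumed; M is in state q_1.

q_1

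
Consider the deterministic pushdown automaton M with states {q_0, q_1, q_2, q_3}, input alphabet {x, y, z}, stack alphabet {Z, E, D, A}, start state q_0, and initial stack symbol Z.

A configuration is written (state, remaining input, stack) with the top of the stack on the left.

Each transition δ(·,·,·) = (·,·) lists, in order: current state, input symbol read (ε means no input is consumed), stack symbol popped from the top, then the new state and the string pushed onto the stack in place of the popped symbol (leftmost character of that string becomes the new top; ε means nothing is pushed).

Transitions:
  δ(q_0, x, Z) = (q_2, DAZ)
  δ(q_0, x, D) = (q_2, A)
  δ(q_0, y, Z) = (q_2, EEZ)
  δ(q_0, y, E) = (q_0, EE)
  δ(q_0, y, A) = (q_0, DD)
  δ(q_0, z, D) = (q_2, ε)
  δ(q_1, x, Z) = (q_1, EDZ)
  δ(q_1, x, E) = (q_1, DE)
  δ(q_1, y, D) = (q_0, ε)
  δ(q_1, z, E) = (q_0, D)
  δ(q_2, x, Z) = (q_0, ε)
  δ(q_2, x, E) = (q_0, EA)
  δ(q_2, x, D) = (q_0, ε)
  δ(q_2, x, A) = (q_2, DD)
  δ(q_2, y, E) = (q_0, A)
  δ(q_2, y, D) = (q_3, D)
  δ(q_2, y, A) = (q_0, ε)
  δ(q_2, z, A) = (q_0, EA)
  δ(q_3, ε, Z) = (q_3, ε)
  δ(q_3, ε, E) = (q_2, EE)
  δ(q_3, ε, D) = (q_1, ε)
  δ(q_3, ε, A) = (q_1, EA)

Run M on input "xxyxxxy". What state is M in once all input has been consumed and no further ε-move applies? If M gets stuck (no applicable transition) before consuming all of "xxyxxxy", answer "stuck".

stuck

(q_0, xxyxxxy, Z) ⊢ (q_2, xyxxxy, DAZ) ⊢ (q_0, yxxxy, AZ) ⊢ (q_0, xxxy, DDZ) ⊢ (q_2, xxy, ADZ) ⊢ (q_2, xy, DDDZ) ⊢ (q_0, y, DDZ)
No transition for (q_0, y, top D); M blocks with input y remaining.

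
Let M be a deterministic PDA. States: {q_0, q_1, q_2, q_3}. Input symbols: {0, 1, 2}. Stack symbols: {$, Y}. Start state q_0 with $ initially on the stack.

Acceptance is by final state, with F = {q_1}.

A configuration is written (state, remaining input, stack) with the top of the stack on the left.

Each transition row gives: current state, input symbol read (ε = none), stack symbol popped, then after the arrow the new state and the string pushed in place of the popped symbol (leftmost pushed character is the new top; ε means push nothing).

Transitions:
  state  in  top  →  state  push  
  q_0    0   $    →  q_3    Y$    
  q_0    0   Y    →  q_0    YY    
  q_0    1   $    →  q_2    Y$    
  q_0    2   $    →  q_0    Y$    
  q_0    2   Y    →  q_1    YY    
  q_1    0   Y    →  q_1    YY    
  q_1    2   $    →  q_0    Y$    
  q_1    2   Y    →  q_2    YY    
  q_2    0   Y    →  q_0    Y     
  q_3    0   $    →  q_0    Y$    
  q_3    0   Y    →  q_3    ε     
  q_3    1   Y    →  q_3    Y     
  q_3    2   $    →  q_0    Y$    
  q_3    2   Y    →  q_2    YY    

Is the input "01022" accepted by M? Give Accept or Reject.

(q_0, 01022, $)
  read 0, top $: go to q_3, push Y$ → (q_3, 1022, Y$)
  read 1, top Y: go to q_3, push Y → (q_3, 022, Y$)
  read 0, top Y: go to q_3, push ε → (q_3, 22, $)
  read 2, top $: go to q_0, push Y$ → (q_0, 2, Y$)
  read 2, top Y: go to q_1, push YY → (q_1, ε, YY$)
All input consumed; state q_1 ∈ F.

Accept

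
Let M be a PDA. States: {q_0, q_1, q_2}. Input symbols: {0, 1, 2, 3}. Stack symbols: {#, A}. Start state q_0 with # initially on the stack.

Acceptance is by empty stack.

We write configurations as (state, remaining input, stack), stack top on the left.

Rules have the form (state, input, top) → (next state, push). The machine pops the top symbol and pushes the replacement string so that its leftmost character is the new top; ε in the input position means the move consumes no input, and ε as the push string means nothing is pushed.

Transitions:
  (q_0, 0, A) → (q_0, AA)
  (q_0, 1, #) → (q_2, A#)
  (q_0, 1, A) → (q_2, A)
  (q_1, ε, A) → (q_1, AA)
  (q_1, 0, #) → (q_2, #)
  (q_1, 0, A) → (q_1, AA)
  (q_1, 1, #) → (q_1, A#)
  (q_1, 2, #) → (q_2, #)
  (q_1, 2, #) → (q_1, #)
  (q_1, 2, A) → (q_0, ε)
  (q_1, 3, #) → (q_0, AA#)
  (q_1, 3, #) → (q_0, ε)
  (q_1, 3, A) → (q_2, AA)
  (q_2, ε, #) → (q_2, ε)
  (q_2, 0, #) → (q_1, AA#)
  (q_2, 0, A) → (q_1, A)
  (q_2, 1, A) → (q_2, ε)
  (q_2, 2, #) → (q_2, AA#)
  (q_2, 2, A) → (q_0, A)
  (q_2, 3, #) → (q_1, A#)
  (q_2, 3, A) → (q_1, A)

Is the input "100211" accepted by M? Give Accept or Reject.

Accept

One accepting computation: (q_0, 100211, #) ⊢ (q_2, 00211, A#) ⊢ (q_1, 0211, A#) ⊢ (q_1, 211, AA#) ⊢ (q_0, 11, A#) ⊢ (q_2, 1, A#) ⊢ (q_2, ε, #) ⊢ (q_2, ε, ε)
All input consumed and the stack is empty.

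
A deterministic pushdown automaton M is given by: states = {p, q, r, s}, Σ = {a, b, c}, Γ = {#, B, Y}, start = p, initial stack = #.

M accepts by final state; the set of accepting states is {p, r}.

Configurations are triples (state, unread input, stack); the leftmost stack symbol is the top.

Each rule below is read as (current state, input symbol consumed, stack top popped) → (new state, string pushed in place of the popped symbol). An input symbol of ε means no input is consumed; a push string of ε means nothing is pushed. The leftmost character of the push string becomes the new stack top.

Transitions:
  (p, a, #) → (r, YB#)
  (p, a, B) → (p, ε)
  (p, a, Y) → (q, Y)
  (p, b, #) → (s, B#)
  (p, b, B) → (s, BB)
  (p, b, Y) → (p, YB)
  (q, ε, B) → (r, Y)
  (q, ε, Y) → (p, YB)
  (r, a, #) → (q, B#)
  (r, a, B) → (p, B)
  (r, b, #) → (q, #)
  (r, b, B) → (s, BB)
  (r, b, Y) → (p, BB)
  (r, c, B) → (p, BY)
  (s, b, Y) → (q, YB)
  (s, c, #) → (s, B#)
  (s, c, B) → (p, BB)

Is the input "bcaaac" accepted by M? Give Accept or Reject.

(p, bcaaac, #)
  read b, top #: go to s, push B# → (s, caaac, B#)
  read c, top B: go to p, push BB → (p, aaac, BB#)
  read a, top B: go to p, push ε → (p, aac, B#)
  read a, top B: go to p, push ε → (p, ac, #)
  read a, top #: go to r, push YB# → (r, c, YB#)
No transition applies at (r, c, YB#); input not fully consumed.

Reject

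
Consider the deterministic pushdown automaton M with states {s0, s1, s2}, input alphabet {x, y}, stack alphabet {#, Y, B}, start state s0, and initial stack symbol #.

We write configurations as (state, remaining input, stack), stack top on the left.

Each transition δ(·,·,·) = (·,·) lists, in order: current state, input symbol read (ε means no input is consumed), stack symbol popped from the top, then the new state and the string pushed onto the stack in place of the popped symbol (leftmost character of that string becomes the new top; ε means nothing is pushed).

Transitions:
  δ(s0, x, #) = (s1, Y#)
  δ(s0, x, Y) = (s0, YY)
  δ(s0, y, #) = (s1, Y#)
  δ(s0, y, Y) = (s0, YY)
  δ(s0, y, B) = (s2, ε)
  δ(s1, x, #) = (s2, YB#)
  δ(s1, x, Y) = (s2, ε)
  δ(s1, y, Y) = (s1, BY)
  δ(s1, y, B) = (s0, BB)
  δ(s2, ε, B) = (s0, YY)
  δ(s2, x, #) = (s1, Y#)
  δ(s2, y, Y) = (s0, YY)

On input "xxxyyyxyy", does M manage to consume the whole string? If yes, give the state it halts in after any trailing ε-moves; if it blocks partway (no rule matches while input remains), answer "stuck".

s0

(s0, xxxyyyxyy, #)
  read x, top #: go to s1, push Y# → (s1, xxyyyxyy, Y#)
  read x, top Y: go to s2, push ε → (s2, xyyyxyy, #)
  read x, top #: go to s1, push Y# → (s1, yyyxyy, Y#)
  read y, top Y: go to s1, push BY → (s1, yyxyy, BY#)
  read y, top B: go to s0, push BB → (s0, yxyy, BBY#)
  read y, top B: go to s2, push ε → (s2, xyy, BY#)
  ε-move, top B: go to s0, push YY → (s0, xyy, YYY#)
  read x, top Y: go to s0, push YY → (s0, yy, YYYY#)
  read y, top Y: go to s0, push YY → (s0, y, YYYYY#)
  read y, top Y: go to s0, push YY → (s0, ε, YYYYYY#)
All input consumed; M is in state s0.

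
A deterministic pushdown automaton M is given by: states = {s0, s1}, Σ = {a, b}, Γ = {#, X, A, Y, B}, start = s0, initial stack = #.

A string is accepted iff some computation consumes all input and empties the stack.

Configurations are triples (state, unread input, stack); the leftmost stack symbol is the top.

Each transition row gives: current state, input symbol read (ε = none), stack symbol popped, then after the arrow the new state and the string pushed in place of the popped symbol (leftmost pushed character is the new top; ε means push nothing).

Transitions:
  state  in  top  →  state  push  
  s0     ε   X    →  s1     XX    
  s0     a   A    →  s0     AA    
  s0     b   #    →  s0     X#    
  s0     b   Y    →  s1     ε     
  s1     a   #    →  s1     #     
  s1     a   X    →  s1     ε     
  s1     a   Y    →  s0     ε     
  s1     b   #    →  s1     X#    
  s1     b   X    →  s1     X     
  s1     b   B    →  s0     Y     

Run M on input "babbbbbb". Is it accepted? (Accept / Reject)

(s0, babbbbbb, #)
  read b, top #: go to s0, push X# → (s0, abbbbbb, X#)
  ε-move, top X: go to s1, push XX → (s1, abbbbbb, XX#)
  read a, top X: go to s1, push ε → (s1, bbbbbb, X#)
  read b, top X: go to s1, push X → (s1, bbbbb, X#)
  read b, top X: go to s1, push X → (s1, bbbb, X#)
  read b, top X: go to s1, push X → (s1, bbb, X#)
  read b, top X: go to s1, push X → (s1, bb, X#)
  read b, top X: go to s1, push X → (s1, b, X#)
  read b, top X: go to s1, push X → (s1, ε, X#)
All input consumed; stack is X#, not empty, and no further ε-move applies.

Reject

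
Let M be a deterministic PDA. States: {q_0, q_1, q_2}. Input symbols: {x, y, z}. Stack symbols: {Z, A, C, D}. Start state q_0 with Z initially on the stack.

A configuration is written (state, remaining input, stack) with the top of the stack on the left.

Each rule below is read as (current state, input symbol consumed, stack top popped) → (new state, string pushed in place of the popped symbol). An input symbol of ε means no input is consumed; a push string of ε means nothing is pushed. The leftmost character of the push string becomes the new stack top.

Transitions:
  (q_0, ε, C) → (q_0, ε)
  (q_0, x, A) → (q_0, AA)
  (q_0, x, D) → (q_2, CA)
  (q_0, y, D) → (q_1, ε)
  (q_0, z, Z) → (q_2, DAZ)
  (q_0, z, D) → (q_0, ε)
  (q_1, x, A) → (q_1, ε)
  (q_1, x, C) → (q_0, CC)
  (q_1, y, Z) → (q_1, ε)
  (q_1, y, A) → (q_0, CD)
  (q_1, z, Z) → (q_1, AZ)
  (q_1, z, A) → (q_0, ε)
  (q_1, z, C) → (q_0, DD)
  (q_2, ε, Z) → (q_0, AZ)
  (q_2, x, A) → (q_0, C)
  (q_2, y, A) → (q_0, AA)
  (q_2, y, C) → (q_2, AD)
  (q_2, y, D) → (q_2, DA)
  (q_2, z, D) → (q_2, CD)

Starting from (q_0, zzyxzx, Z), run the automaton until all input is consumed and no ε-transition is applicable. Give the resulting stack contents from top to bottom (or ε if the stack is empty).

CAAZ

(q_0, zzyxzx, Z)
  read z, top Z: go to q_2, push DAZ → (q_2, zyxzx, DAZ)
  read z, top D: go to q_2, push CD → (q_2, yxzx, CDAZ)
  read y, top C: go to q_2, push AD → (q_2, xzx, ADDAZ)
  read x, top A: go to q_0, push C → (q_0, zx, CDDAZ)
  ε-move, top C: go to q_0, push ε → (q_0, zx, DDAZ)
  read z, top D: go to q_0, push ε → (q_0, x, DAZ)
  read x, top D: go to q_2, push CA → (q_2, ε, CAAZ)
All input consumed in state q_2 with stack CAAZ.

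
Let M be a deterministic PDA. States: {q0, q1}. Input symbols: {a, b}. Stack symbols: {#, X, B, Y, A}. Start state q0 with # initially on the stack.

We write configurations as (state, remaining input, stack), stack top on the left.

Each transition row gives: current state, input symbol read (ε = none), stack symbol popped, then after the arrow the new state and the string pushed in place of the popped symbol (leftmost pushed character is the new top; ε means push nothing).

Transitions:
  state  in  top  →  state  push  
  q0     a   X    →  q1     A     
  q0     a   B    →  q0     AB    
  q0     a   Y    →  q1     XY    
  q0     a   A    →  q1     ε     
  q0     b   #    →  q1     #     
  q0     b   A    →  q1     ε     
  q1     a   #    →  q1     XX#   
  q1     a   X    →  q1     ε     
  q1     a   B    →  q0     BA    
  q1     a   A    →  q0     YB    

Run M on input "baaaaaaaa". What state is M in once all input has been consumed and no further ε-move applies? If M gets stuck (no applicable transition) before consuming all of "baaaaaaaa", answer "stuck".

(q0, baaaaaaaa, #)
  read b, top #: go to q1, push # → (q1, aaaaaaaa, #)
  read a, top #: go to q1, push XX# → (q1, aaaaaaa, XX#)
  read a, top X: go to q1, push ε → (q1, aaaaaa, X#)
  read a, top X: go to q1, push ε → (q1, aaaaa, #)
  read a, top #: go to q1, push XX# → (q1, aaaa, XX#)
  read a, top X: go to q1, push ε → (q1, aaa, X#)
  read a, top X: go to q1, push ε → (q1, aa, #)
  read a, top #: go to q1, push XX# → (q1, a, XX#)
  read a, top X: go to q1, push ε → (q1, ε, X#)
All input consumed; M is in state q1.

q1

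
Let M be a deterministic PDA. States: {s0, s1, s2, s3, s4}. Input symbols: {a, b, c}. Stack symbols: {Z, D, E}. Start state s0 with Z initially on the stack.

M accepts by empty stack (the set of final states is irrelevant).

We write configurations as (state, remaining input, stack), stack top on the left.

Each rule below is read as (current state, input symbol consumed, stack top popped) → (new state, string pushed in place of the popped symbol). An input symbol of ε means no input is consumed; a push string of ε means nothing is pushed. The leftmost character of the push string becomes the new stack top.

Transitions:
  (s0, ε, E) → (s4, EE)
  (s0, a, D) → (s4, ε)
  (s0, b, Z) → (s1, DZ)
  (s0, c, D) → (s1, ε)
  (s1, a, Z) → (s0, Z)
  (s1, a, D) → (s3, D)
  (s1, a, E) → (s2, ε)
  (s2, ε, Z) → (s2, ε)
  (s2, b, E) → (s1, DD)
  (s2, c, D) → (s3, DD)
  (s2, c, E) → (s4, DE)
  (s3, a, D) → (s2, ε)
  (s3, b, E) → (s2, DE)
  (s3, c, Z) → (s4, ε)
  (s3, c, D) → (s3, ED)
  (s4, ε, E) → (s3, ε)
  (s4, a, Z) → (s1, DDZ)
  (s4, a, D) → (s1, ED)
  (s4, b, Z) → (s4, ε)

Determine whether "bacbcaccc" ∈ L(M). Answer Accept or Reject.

Reject

(s0, bacbcaccc, Z)
  read b, top Z: go to s1, push DZ → (s1, acbcaccc, DZ)
  read a, top D: go to s3, push D → (s3, cbcaccc, DZ)
  read c, top D: go to s3, push ED → (s3, bcaccc, EDZ)
  read b, top E: go to s2, push DE → (s2, caccc, DEDZ)
  read c, top D: go to s3, push DD → (s3, accc, DDEDZ)
  read a, top D: go to s2, push ε → (s2, ccc, DEDZ)
  read c, top D: go to s3, push DD → (s3, cc, DDEDZ)
  read c, top D: go to s3, push ED → (s3, c, EDDEDZ)
No transition applies at (s3, c, EDDEDZ); input not fully consumed.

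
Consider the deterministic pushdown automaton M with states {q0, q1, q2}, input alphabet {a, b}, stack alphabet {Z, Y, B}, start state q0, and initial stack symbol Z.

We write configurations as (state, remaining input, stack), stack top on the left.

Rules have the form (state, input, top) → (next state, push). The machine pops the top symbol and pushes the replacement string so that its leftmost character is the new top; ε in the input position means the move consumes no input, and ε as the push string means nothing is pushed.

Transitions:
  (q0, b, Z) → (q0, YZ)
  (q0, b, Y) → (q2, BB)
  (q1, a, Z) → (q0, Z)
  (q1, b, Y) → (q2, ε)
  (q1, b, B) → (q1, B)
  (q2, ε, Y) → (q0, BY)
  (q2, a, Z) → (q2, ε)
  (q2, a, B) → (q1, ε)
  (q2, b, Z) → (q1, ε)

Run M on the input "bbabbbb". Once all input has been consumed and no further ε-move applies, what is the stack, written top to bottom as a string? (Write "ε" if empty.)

BZ

(q0, bbabbbb, Z) ⊢ (q0, babbbb, YZ) ⊢ (q2, abbbb, BBZ) ⊢ (q1, bbbb, BZ) ⊢ (q1, bbb, BZ) ⊢ (q1, bb, BZ) ⊢ (q1, b, BZ) ⊢ (q1, ε, BZ)
All input consumed in state q1 with stack BZ.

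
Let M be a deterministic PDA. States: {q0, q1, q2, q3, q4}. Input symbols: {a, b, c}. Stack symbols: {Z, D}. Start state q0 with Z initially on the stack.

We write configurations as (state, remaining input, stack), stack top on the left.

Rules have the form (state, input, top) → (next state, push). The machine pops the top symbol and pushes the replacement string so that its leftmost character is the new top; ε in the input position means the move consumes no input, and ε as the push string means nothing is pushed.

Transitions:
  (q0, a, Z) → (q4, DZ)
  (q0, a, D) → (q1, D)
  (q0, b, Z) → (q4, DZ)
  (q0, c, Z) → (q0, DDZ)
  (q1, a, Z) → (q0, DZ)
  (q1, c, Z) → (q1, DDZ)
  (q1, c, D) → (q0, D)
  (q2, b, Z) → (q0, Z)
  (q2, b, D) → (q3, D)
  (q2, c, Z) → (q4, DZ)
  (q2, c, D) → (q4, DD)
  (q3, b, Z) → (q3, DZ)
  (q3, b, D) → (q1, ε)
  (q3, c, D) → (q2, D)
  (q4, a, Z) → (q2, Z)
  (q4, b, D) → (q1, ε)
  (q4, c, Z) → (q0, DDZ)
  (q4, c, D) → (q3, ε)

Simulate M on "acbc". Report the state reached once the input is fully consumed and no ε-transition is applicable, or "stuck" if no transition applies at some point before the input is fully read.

q2

(q0, acbc, Z)
  read a, top Z: go to q4, push DZ → (q4, cbc, DZ)
  read c, top D: go to q3, push ε → (q3, bc, Z)
  read b, top Z: go to q3, push DZ → (q3, c, DZ)
  read c, top D: go to q2, push D → (q2, ε, DZ)
All input consumed; M is in state q2.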